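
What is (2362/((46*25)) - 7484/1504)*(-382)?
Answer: 120667879/108100 ≈ 1116.3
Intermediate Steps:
(2362/((46*25)) - 7484/1504)*(-382) = (2362/1150 - 7484*1/1504)*(-382) = (2362*(1/1150) - 1871/376)*(-382) = (1181/575 - 1871/376)*(-382) = -631769/216200*(-382) = 120667879/108100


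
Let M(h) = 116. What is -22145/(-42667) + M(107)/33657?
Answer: 750283637/1436043219 ≈ 0.52247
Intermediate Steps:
-22145/(-42667) + M(107)/33657 = -22145/(-42667) + 116/33657 = -22145*(-1/42667) + 116*(1/33657) = 22145/42667 + 116/33657 = 750283637/1436043219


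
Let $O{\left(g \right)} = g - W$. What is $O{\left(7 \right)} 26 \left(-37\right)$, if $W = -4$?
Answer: $-10582$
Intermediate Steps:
$O{\left(g \right)} = 4 + g$ ($O{\left(g \right)} = g - -4 = g + 4 = 4 + g$)
$O{\left(7 \right)} 26 \left(-37\right) = \left(4 + 7\right) 26 \left(-37\right) = 11 \cdot 26 \left(-37\right) = 286 \left(-37\right) = -10582$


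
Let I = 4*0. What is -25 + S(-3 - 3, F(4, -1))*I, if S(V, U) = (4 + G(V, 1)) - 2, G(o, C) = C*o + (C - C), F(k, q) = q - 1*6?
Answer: -25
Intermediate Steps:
F(k, q) = -6 + q (F(k, q) = q - 6 = -6 + q)
G(o, C) = C*o (G(o, C) = C*o + 0 = C*o)
I = 0
S(V, U) = 2 + V (S(V, U) = (4 + 1*V) - 2 = (4 + V) - 2 = 2 + V)
-25 + S(-3 - 3, F(4, -1))*I = -25 + (2 + (-3 - 3))*0 = -25 + (2 - 6)*0 = -25 - 4*0 = -25 + 0 = -25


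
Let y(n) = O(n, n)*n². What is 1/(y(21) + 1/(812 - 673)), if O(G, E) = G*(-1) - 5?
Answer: -139/1593773 ≈ -8.7214e-5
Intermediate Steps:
O(G, E) = -5 - G (O(G, E) = -G - 5 = -5 - G)
y(n) = n²*(-5 - n) (y(n) = (-5 - n)*n² = n²*(-5 - n))
1/(y(21) + 1/(812 - 673)) = 1/(21²*(-5 - 1*21) + 1/(812 - 673)) = 1/(441*(-5 - 21) + 1/139) = 1/(441*(-26) + 1/139) = 1/(-11466 + 1/139) = 1/(-1593773/139) = -139/1593773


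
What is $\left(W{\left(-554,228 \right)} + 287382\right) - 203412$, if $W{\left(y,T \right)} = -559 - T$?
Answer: $83183$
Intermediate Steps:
$\left(W{\left(-554,228 \right)} + 287382\right) - 203412 = \left(\left(-559 - 228\right) + 287382\right) - 203412 = \left(-787 + 287382\right) - 203412 = 286595 - 203412 = 83183$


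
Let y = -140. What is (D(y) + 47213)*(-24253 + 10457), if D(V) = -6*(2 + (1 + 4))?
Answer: -650771116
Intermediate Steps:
D(V) = -42 (D(V) = -6*(2 + 5) = -6*7 = -42)
(D(y) + 47213)*(-24253 + 10457) = (-42 + 47213)*(-24253 + 10457) = 47171*(-13796) = -650771116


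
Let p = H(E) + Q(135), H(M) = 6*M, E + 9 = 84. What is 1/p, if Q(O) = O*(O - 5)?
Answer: 1/18000 ≈ 5.5556e-5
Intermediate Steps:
E = 75 (E = -9 + 84 = 75)
Q(O) = O*(-5 + O)
p = 18000 (p = 6*75 + 135*(-5 + 135) = 450 + 135*130 = 450 + 17550 = 18000)
1/p = 1/18000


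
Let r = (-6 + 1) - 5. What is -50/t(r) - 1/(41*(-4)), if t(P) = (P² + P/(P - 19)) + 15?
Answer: -46891/109716 ≈ -0.42739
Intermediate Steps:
r = -10 (r = -5 - 5 = -10)
t(P) = 15 + P² + P/(-19 + P) (t(P) = (P² + P/(-19 + P)) + 15 = 15 + P² + P/(-19 + P))
-50/t(r) - 1/(41*(-4)) = -50*(-19 - 10)/(-285 + (-10)³ - 19*(-10)² + 16*(-10)) - 1/(41*(-4)) = -50*(-29/(-285 - 1000 - 19*100 - 160)) - 1/(-164) = -50*(-29/(-285 - 1000 - 1900 - 160)) - 1*(-1/164) = -50/((-1/29*(-3345))) + 1/164 = -50/3345/29 + 1/164 = -50*29/3345 + 1/164 = -290/669 + 1/164 = -46891/109716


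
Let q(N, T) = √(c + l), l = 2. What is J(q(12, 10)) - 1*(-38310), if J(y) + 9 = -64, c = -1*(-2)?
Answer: 38237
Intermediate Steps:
c = 2
q(N, T) = 2 (q(N, T) = √(2 + 2) = √4 = 2)
J(y) = -73 (J(y) = -9 - 64 = -73)
J(q(12, 10)) - 1*(-38310) = -73 - 1*(-38310) = -73 + 38310 = 38237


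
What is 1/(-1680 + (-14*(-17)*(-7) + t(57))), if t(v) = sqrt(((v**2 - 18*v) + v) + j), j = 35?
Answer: -3346/11193401 - sqrt(2315)/11193401 ≈ -0.00030322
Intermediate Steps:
t(v) = sqrt(35 + v**2 - 17*v) (t(v) = sqrt(((v**2 - 18*v) + v) + 35) = sqrt((v**2 - 17*v) + 35) = sqrt(35 + v**2 - 17*v))
1/(-1680 + (-14*(-17)*(-7) + t(57))) = 1/(-1680 + (-14*(-17)*(-7) + sqrt(35 + 57**2 - 17*57))) = 1/(-1680 + (238*(-7) + sqrt(35 + 3249 - 969))) = 1/(-1680 + (-1666 + sqrt(2315))) = 1/(-3346 + sqrt(2315))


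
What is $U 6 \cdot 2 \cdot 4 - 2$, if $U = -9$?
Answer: $-434$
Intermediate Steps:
$U 6 \cdot 2 \cdot 4 - 2 = - 9 \cdot 6 \cdot 2 \cdot 4 - 2 = - 9 \cdot 12 \cdot 4 - 2 = \left(-9\right) 48 - 2 = -432 - 2 = -434$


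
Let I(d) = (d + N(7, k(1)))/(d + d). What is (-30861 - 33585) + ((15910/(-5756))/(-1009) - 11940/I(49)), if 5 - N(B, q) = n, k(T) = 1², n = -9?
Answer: -723240000451/8711706 ≈ -83019.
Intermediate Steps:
k(T) = 1
N(B, q) = 14 (N(B, q) = 5 - 1*(-9) = 5 + 9 = 14)
I(d) = (14 + d)/(2*d) (I(d) = (d + 14)/(d + d) = (14 + d)/((2*d)) = (14 + d)*(1/(2*d)) = (14 + d)/(2*d))
(-30861 - 33585) + ((15910/(-5756))/(-1009) - 11940/I(49)) = (-30861 - 33585) + ((15910/(-5756))/(-1009) - 11940*98/(14 + 49)) = -64446 + ((15910*(-1/5756))*(-1/1009) - 11940/((½)*(1/49)*63)) = -64446 + (-7955/2878*(-1/1009) - 11940/9/14) = -64446 + (7955/2903902 - 11940*14/9) = -64446 + (7955/2903902 - 55720/3) = -64446 - 161805395575/8711706 = -723240000451/8711706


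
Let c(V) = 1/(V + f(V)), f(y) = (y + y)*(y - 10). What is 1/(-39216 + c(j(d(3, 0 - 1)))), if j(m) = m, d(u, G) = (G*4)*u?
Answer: -516/20235455 ≈ -2.5500e-5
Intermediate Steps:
d(u, G) = 4*G*u (d(u, G) = (4*G)*u = 4*G*u)
f(y) = 2*y*(-10 + y) (f(y) = (2*y)*(-10 + y) = 2*y*(-10 + y))
c(V) = 1/(V + 2*V*(-10 + V))
1/(-39216 + c(j(d(3, 0 - 1)))) = 1/(-39216 + 1/(((4*(0 - 1)*3))*(-19 + 2*(4*(0 - 1)*3)))) = 1/(-39216 + 1/(((4*(-1)*3))*(-19 + 2*(4*(-1)*3)))) = 1/(-39216 + 1/((-12)*(-19 + 2*(-12)))) = 1/(-39216 - 1/(12*(-19 - 24))) = 1/(-39216 - 1/12/(-43)) = 1/(-39216 - 1/12*(-1/43)) = 1/(-39216 + 1/516) = 1/(-20235455/516) = -516/20235455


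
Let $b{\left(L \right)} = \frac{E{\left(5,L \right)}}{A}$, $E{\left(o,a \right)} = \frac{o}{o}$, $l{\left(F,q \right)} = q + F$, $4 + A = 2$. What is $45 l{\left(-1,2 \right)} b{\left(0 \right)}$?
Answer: $- \frac{45}{2} \approx -22.5$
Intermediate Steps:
$A = -2$ ($A = -4 + 2 = -2$)
$l{\left(F,q \right)} = F + q$
$E{\left(o,a \right)} = 1$
$b{\left(L \right)} = - \frac{1}{2}$ ($b{\left(L \right)} = 1 \frac{1}{-2} = 1 \left(- \frac{1}{2}\right) = - \frac{1}{2}$)
$45 l{\left(-1,2 \right)} b{\left(0 \right)} = 45 \left(-1 + 2\right) \left(- \frac{1}{2}\right) = 45 \cdot 1 \left(- \frac{1}{2}\right) = 45 \left(- \frac{1}{2}\right) = - \frac{45}{2}$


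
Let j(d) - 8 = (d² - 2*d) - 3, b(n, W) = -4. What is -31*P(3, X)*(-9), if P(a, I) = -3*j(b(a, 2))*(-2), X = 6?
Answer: 48546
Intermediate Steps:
j(d) = 5 + d² - 2*d (j(d) = 8 + ((d² - 2*d) - 3) = 8 + (-3 + d² - 2*d) = 5 + d² - 2*d)
P(a, I) = 174 (P(a, I) = -3*(5 + (-4)² - 2*(-4))*(-2) = -3*(5 + 16 + 8)*(-2) = -3*29*(-2) = -87*(-2) = 174)
-31*P(3, X)*(-9) = -31*174*(-9) = -5394*(-9) = 48546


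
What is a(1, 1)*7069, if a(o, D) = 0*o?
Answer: 0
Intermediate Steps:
a(o, D) = 0
a(1, 1)*7069 = 0*7069 = 0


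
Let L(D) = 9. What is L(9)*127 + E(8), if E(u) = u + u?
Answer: 1159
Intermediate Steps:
E(u) = 2*u
L(9)*127 + E(8) = 9*127 + 2*8 = 1143 + 16 = 1159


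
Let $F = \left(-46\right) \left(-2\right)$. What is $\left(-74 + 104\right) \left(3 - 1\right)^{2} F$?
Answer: $11040$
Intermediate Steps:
$F = 92$
$\left(-74 + 104\right) \left(3 - 1\right)^{2} F = \left(-74 + 104\right) \left(3 - 1\right)^{2} \cdot 92 = 30 \cdot 2^{2} \cdot 92 = 30 \cdot 4 \cdot 92 = 120 \cdot 92 = 11040$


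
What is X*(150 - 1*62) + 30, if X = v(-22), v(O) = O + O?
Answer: -3842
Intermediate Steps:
v(O) = 2*O
X = -44 (X = 2*(-22) = -44)
X*(150 - 1*62) + 30 = -44*(150 - 1*62) + 30 = -44*(150 - 62) + 30 = -44*88 + 30 = -3872 + 30 = -3842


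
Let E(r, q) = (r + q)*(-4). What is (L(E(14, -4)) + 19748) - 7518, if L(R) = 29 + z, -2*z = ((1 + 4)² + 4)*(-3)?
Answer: 24605/2 ≈ 12303.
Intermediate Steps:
E(r, q) = -4*q - 4*r (E(r, q) = (q + r)*(-4) = -4*q - 4*r)
z = 87/2 (z = -((1 + 4)² + 4)*(-3)/2 = -(5² + 4)*(-3)/2 = -(25 + 4)*(-3)/2 = -29*(-3)/2 = -½*(-87) = 87/2 ≈ 43.500)
L(R) = 145/2 (L(R) = 29 + 87/2 = 145/2)
(L(E(14, -4)) + 19748) - 7518 = (145/2 + 19748) - 7518 = 39641/2 - 7518 = 24605/2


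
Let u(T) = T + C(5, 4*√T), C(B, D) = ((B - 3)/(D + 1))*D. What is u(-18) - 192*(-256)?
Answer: 6*(-8189*I + 98272*√2)/(-I + 12*√2) ≈ 49136.0 + 0.11744*I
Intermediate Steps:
C(B, D) = D*(-3 + B)/(1 + D) (C(B, D) = ((-3 + B)/(1 + D))*D = D*(-3 + B)/(1 + D))
u(T) = T + 8*√T/(1 + 4*√T) (u(T) = T + (4*√T)*(-3 + 5)/(1 + 4*√T) = T + (4*√T)*2/(1 + 4*√T) = T + 8*√T/(1 + 4*√T))
u(-18) - 192*(-256) = (-18 + 4*(-18)^(3/2) + 8*√(-18))/(1 + 4*√(-18)) - 192*(-256) = (-18 + 4*(-54*I*√2) + 8*(3*I*√2))/(1 + 4*(3*I*√2)) + 49152 = (-18 - 216*I*√2 + 24*I*√2)/(1 + 12*I*√2) + 49152 = (-18 - 192*I*√2)/(1 + 12*I*√2) + 49152 = 49152 + (-18 - 192*I*√2)/(1 + 12*I*√2)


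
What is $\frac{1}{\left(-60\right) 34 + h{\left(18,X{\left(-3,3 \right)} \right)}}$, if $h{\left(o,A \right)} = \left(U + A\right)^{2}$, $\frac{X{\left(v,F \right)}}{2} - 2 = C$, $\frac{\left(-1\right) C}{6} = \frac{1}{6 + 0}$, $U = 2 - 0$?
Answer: $- \frac{1}{2024} \approx -0.00049407$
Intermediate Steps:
$U = 2$ ($U = 2 + 0 = 2$)
$C = -1$ ($C = - \frac{6}{6 + 0} = - \frac{6}{6} = \left(-6\right) \frac{1}{6} = -1$)
$X{\left(v,F \right)} = 2$ ($X{\left(v,F \right)} = 4 + 2 \left(-1\right) = 4 - 2 = 2$)
$h{\left(o,A \right)} = \left(2 + A\right)^{2}$
$\frac{1}{\left(-60\right) 34 + h{\left(18,X{\left(-3,3 \right)} \right)}} = \frac{1}{\left(-60\right) 34 + \left(2 + 2\right)^{2}} = \frac{1}{-2040 + 4^{2}} = \frac{1}{-2040 + 16} = \frac{1}{-2024} = - \frac{1}{2024}$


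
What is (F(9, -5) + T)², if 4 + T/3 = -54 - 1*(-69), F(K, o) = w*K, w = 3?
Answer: 3600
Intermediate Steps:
F(K, o) = 3*K
T = 33 (T = -12 + 3*(-54 - 1*(-69)) = -12 + 3*(-54 + 69) = -12 + 3*15 = -12 + 45 = 33)
(F(9, -5) + T)² = (3*9 + 33)² = (27 + 33)² = 60² = 3600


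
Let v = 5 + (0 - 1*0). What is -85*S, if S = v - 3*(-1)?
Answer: -680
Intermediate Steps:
v = 5 (v = 5 + (0 + 0) = 5 + 0 = 5)
S = 8 (S = 5 - 3*(-1) = 5 + 3 = 8)
-85*S = -85*8 = -680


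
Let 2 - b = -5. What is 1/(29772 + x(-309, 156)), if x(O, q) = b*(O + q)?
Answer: 1/28701 ≈ 3.4842e-5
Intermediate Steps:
b = 7 (b = 2 - 1*(-5) = 2 + 5 = 7)
x(O, q) = 7*O + 7*q (x(O, q) = 7*(O + q) = 7*O + 7*q)
1/(29772 + x(-309, 156)) = 1/(29772 + (7*(-309) + 7*156)) = 1/(29772 + (-2163 + 1092)) = 1/(29772 - 1071) = 1/28701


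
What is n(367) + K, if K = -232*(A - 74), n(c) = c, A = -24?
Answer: 23103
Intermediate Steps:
K = 22736 (K = -232*(-24 - 74) = -232*(-98) = 22736)
n(367) + K = 367 + 22736 = 23103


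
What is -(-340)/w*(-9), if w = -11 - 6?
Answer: 180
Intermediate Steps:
w = -17
-(-340)/w*(-9) = -(-340)/(-17)*(-9) = -(-340)*(-1)/17*(-9) = -20*1*(-9) = -20*(-9) = 180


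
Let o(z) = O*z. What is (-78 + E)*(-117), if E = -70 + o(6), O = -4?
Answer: 20124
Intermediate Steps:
o(z) = -4*z
E = -94 (E = -70 - 4*6 = -70 - 24 = -94)
(-78 + E)*(-117) = (-78 - 94)*(-117) = -172*(-117) = 20124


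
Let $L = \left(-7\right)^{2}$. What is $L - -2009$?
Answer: $2058$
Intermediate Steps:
$L = 49$
$L - -2009 = 49 - -2009 = 49 + 2009 = 2058$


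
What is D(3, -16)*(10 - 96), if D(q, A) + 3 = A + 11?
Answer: 688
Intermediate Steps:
D(q, A) = 8 + A (D(q, A) = -3 + (A + 11) = -3 + (11 + A) = 8 + A)
D(3, -16)*(10 - 96) = (8 - 16)*(10 - 96) = -8*(-86) = 688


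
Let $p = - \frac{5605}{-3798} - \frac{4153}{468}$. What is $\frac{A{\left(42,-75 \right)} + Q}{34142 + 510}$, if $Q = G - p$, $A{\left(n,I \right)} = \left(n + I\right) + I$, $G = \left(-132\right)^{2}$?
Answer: $\frac{1710650921}{3421815696} \approx 0.49992$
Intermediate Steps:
$p = - \frac{730553}{98748}$ ($p = \left(-5605\right) \left(- \frac{1}{3798}\right) - \frac{4153}{468} = \frac{5605}{3798} - \frac{4153}{468} = - \frac{730553}{98748} \approx -7.3982$)
$G = 17424$
$A{\left(n,I \right)} = n + 2 I$ ($A{\left(n,I \right)} = \left(I + n\right) + I = n + 2 I$)
$Q = \frac{1721315705}{98748}$ ($Q = 17424 - - \frac{730553}{98748} = 17424 + \frac{730553}{98748} = \frac{1721315705}{98748} \approx 17431.0$)
$\frac{A{\left(42,-75 \right)} + Q}{34142 + 510} = \frac{\left(42 + 2 \left(-75\right)\right) + \frac{1721315705}{98748}}{34142 + 510} = \frac{\left(42 - 150\right) + \frac{1721315705}{98748}}{34652} = \left(-108 + \frac{1721315705}{98748}\right) \frac{1}{34652} = \frac{1710650921}{98748} \cdot \frac{1}{34652} = \frac{1710650921}{3421815696}$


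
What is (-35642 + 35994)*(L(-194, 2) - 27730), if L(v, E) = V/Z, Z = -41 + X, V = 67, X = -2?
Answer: -419744864/43 ≈ -9.7615e+6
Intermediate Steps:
Z = -43 (Z = -41 - 2 = -43)
L(v, E) = -67/43 (L(v, E) = 67/(-43) = 67*(-1/43) = -67/43)
(-35642 + 35994)*(L(-194, 2) - 27730) = (-35642 + 35994)*(-67/43 - 27730) = 352*(-1192457/43) = -419744864/43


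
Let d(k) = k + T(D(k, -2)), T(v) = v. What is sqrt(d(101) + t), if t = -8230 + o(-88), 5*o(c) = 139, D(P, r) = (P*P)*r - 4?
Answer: 2*I*sqrt(178170)/5 ≈ 168.84*I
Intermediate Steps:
D(P, r) = -4 + r*P**2 (D(P, r) = P**2*r - 4 = r*P**2 - 4 = -4 + r*P**2)
o(c) = 139/5 (o(c) = (1/5)*139 = 139/5)
d(k) = -4 + k - 2*k**2 (d(k) = k + (-4 - 2*k**2) = -4 + k - 2*k**2)
t = -41011/5 (t = -8230 + 139/5 = -41011/5 ≈ -8202.2)
sqrt(d(101) + t) = sqrt((-4 + 101 - 2*101**2) - 41011/5) = sqrt((-4 + 101 - 2*10201) - 41011/5) = sqrt((-4 + 101 - 20402) - 41011/5) = sqrt(-20305 - 41011/5) = sqrt(-142536/5) = 2*I*sqrt(178170)/5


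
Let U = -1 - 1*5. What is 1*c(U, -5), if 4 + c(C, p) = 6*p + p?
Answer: -39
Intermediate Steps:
U = -6 (U = -1 - 5 = -6)
c(C, p) = -4 + 7*p (c(C, p) = -4 + (6*p + p) = -4 + 7*p)
1*c(U, -5) = 1*(-4 + 7*(-5)) = 1*(-4 - 35) = 1*(-39) = -39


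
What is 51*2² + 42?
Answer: 246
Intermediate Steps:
51*2² + 42 = 51*4 + 42 = 204 + 42 = 246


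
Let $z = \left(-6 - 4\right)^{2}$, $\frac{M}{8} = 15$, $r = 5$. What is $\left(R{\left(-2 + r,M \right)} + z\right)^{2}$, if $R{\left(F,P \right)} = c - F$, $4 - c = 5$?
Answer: $9216$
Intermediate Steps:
$M = 120$ ($M = 8 \cdot 15 = 120$)
$c = -1$ ($c = 4 - 5 = -1$)
$z = 100$ ($z = \left(-10\right)^{2} = 100$)
$R{\left(F,P \right)} = -1 - F$
$\left(R{\left(-2 + r,M \right)} + z\right)^{2} = \left(\left(-1 - \left(-2 + 5\right)\right) + 100\right)^{2} = \left(\left(-1 - 3\right) + 100\right)^{2} = \left(-4 + 100\right)^{2} = 96^{2} = 9216$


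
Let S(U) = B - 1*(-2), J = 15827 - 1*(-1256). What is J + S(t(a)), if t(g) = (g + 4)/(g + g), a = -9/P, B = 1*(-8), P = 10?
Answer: 17077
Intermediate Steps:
B = -8
J = 17083 (J = 15827 + 1256 = 17083)
a = -9/10 ≈ -0.90000
t(g) = (4 + g)/(2*g) (t(g) = (4 + g)/((2*g)) = (4 + g)*(1/(2*g)) = (4 + g)/(2*g))
S(U) = -6 (S(U) = -8 - 1*(-2) = -8 + 2 = -6)
J + S(t(a)) = 17083 - 6 = 17077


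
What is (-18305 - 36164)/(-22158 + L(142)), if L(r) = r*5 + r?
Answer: 54469/21306 ≈ 2.5565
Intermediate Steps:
L(r) = 6*r (L(r) = 5*r + r = 6*r)
(-18305 - 36164)/(-22158 + L(142)) = (-18305 - 36164)/(-22158 + 6*142) = -54469/(-22158 + 852) = -54469/(-21306) = -54469*(-1/21306) = 54469/21306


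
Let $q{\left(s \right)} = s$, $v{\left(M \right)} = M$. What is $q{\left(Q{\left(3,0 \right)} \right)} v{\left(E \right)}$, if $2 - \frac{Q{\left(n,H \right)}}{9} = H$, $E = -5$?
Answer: $-90$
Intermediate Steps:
$Q{\left(n,H \right)} = 18 - 9 H$
$q{\left(Q{\left(3,0 \right)} \right)} v{\left(E \right)} = \left(18 - 0\right) \left(-5\right) = \left(18 + 0\right) \left(-5\right) = 18 \left(-5\right) = -90$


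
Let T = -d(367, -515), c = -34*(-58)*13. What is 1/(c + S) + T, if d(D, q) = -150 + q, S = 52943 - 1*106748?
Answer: 18732384/28169 ≈ 665.00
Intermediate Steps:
S = -53805 (S = 52943 - 106748 = -53805)
c = 25636 (c = 1972*13 = 25636)
T = 665 (T = -(-150 - 515) = -1*(-665) = 665)
1/(c + S) + T = 1/(25636 - 53805) + 665 = 1/(-28169) + 665 = -1/28169 + 665 = 18732384/28169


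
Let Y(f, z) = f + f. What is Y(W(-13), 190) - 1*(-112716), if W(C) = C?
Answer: 112690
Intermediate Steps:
Y(f, z) = 2*f
Y(W(-13), 190) - 1*(-112716) = 2*(-13) - 1*(-112716) = -26 + 112716 = 112690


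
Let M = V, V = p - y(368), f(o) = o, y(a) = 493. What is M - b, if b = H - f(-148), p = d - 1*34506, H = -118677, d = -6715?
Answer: 76815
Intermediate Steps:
p = -41221 (p = -6715 - 1*34506 = -6715 - 34506 = -41221)
V = -41714 (V = -41221 - 1*493 = -41221 - 493 = -41714)
b = -118529 (b = -118677 - 1*(-148) = -118677 + 148 = -118529)
M = -41714
M - b = -41714 - 1*(-118529) = -41714 + 118529 = 76815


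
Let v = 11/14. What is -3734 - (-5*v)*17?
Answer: -51341/14 ≈ -3667.2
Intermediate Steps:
v = 11/14 (v = 11*(1/14) = 11/14 ≈ 0.78571)
-3734 - (-5*v)*17 = -3734 - (-5*11/14)*17 = -3734 - (-55)*17/14 = -3734 - 1*(-935/14) = -3734 + 935/14 = -51341/14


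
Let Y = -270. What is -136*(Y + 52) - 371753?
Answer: -342105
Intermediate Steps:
-136*(Y + 52) - 371753 = -136*(-270 + 52) - 371753 = -136*(-218) - 371753 = 29648 - 371753 = -342105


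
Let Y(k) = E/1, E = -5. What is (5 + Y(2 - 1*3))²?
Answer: 0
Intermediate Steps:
Y(k) = -5 (Y(k) = -5/1 = -5*1 = -5)
(5 + Y(2 - 1*3))² = (5 - 5)² = 0² = 0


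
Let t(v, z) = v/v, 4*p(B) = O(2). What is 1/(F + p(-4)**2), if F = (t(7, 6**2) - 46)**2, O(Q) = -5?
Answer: 16/32425 ≈ 0.00049345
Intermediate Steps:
p(B) = -5/4 (p(B) = (1/4)*(-5) = -5/4)
t(v, z) = 1
F = 2025 (F = (1 - 46)**2 = (-45)**2 = 2025)
1/(F + p(-4)**2) = 1/(2025 + (-5/4)**2) = 1/(2025 + 25/16) = 1/(32425/16) = 16/32425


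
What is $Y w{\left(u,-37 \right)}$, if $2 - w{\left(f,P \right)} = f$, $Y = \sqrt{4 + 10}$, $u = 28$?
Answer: $- 26 \sqrt{14} \approx -97.283$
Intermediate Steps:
$Y = \sqrt{14} \approx 3.7417$
$w{\left(f,P \right)} = 2 - f$
$Y w{\left(u,-37 \right)} = \sqrt{14} \left(2 - 28\right) = \sqrt{14} \left(-26\right) = - 26 \sqrt{14}$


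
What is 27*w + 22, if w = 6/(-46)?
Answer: 425/23 ≈ 18.478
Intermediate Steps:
w = -3/23 (w = 6*(-1/46) = -3/23 ≈ -0.13043)
27*w + 22 = 27*(-3/23) + 22 = -81/23 + 22 = 425/23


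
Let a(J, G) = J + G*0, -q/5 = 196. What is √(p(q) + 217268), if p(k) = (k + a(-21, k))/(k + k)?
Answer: √4258462810/140 ≈ 466.12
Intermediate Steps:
q = -980 (q = -5*196 = -980)
a(J, G) = J (a(J, G) = J + 0 = J)
p(k) = (-21 + k)/(2*k) (p(k) = (k - 21)/(k + k) = (-21 + k)/((2*k)) = (-21 + k)*(1/(2*k)) = (-21 + k)/(2*k))
√(p(q) + 217268) = √((½)*(-21 - 980)/(-980) + 217268) = √((½)*(-1/980)*(-1001) + 217268) = √(143/280 + 217268) = √(60835183/280) = √4258462810/140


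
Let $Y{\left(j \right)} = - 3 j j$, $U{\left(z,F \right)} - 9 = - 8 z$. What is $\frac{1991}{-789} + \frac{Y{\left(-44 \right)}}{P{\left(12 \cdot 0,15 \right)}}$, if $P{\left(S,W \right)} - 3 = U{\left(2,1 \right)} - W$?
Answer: $\frac{4544683}{14991} \approx 303.16$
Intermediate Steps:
$U{\left(z,F \right)} = 9 - 8 z$
$P{\left(S,W \right)} = -4 - W$ ($P{\left(S,W \right)} = 3 - \left(7 + W\right) = -4 - W$)
$Y{\left(j \right)} = - 3 j^{2}$
$\frac{1991}{-789} + \frac{Y{\left(-44 \right)}}{P{\left(12 \cdot 0,15 \right)}} = \frac{1991}{-789} + \frac{\left(-3\right) \left(-44\right)^{2}}{-4 - 15} = 1991 \left(- \frac{1}{789}\right) + \frac{\left(-3\right) 1936}{-4 - 15} = - \frac{1991}{789} - \frac{5808}{-19} = - \frac{1991}{789} - - \frac{5808}{19} = - \frac{1991}{789} + \frac{5808}{19} = \frac{4544683}{14991}$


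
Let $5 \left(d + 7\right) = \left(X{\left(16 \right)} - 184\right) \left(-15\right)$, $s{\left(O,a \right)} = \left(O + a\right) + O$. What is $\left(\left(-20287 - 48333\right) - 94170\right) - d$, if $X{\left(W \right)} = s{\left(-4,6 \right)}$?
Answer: $-163341$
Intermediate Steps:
$s{\left(O,a \right)} = a + 2 O$
$X{\left(W \right)} = -2$ ($X{\left(W \right)} = 6 + 2 \left(-4\right) = 6 - 8 = -2$)
$d = 551$ ($d = -7 + \frac{\left(-2 - 184\right) \left(-15\right)}{5} = -7 + \frac{\left(-186\right) \left(-15\right)}{5} = -7 + \frac{1}{5} \cdot 2790 = -7 + 558 = 551$)
$\left(\left(-20287 - 48333\right) - 94170\right) - d = \left(\left(-20287 - 48333\right) - 94170\right) - 551 = \left(-68620 - 94170\right) - 551 = -162790 - 551 = -163341$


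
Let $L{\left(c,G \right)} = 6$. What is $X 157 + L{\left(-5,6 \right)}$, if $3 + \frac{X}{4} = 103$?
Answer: $62806$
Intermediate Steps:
$X = 400$ ($X = -12 + 4 \cdot 103 = -12 + 412 = 400$)
$X 157 + L{\left(-5,6 \right)} = 400 \cdot 157 + 6 = 62800 + 6 = 62806$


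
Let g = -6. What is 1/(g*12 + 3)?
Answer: -1/69 ≈ -0.014493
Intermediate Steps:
1/(g*12 + 3) = 1/(-6*12 + 3) = 1/(-72 + 3) = 1/(-69) = -1/69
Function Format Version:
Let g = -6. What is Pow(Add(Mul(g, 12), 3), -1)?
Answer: Rational(-1, 69) ≈ -0.014493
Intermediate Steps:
Pow(Add(Mul(g, 12), 3), -1) = Pow(Add(Mul(-6, 12), 3), -1) = Pow(Add(-72, 3), -1) = Pow(-69, -1) = Rational(-1, 69)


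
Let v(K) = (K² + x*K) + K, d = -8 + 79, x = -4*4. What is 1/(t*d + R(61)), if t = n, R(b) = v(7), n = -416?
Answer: -1/29592 ≈ -3.3793e-5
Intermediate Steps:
x = -16
d = 71
v(K) = K² - 15*K (v(K) = (K² - 16*K) + K = K² - 15*K)
R(b) = -56 (R(b) = 7*(-15 + 7) = 7*(-8) = -56)
t = -416
1/(t*d + R(61)) = 1/(-416*71 - 56) = 1/(-29536 - 56) = 1/(-29592) = -1/29592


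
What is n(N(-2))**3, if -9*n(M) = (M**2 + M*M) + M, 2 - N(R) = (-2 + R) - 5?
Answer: -16194277/729 ≈ -22214.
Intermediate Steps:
N(R) = 9 - R (N(R) = 2 - ((-2 + R) - 5) = 2 - (-7 + R) = 2 + (7 - R) = 9 - R)
n(M) = -2*M**2/9 - M/9 (n(M) = -((M**2 + M*M) + M)/9 = -((M**2 + M**2) + M)/9 = -(2*M**2 + M)/9 = -(M + 2*M**2)/9 = -2*M**2/9 - M/9)
n(N(-2))**3 = (-(9 - 1*(-2))*(1 + 2*(9 - 1*(-2)))/9)**3 = (-(9 + 2)*(1 + 2*(9 + 2))/9)**3 = (-1/9*11*(1 + 2*11))**3 = (-1/9*11*(1 + 22))**3 = (-1/9*11*23)**3 = (-253/9)**3 = -16194277/729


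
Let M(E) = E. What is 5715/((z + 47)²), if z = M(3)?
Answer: 1143/500 ≈ 2.2860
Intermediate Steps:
z = 3
5715/((z + 47)²) = 5715/((3 + 47)²) = 5715/(50²) = 5715/2500 = 5715*(1/2500) = 1143/500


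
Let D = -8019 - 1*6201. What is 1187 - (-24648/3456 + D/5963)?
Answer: 1027415345/858672 ≈ 1196.5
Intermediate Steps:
D = -14220 (D = -8019 - 6201 = -14220)
1187 - (-24648/3456 + D/5963) = 1187 - (-24648/3456 - 14220/5963) = 1187 - (-24648*1/3456 - 14220*1/5963) = 1187 - (-1027/144 - 14220/5963) = 1187 - 1*(-8171681/858672) = 1187 + 8171681/858672 = 1027415345/858672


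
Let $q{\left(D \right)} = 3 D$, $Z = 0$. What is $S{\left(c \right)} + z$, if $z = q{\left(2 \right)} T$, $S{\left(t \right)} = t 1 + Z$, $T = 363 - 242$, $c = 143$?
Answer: $869$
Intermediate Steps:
$T = 121$
$S{\left(t \right)} = t$ ($S{\left(t \right)} = t 1 + 0 = t + 0 = t$)
$z = 726$ ($z = 3 \cdot 2 \cdot 121 = 6 \cdot 121 = 726$)
$S{\left(c \right)} + z = 143 + 726 = 869$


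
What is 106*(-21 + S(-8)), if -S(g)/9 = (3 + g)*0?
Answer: -2226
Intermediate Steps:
S(g) = 0 (S(g) = -9*(3 + g)*0 = -9*0 = 0)
106*(-21 + S(-8)) = 106*(-21 + 0) = 106*(-21) = -2226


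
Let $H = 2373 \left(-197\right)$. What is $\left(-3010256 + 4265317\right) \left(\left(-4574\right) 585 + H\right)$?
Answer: $-3944996844531$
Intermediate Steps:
$H = -467481$
$\left(-3010256 + 4265317\right) \left(\left(-4574\right) 585 + H\right) = \left(-3010256 + 4265317\right) \left(\left(-4574\right) 585 - 467481\right) = 1255061 \left(-2675790 - 467481\right) = 1255061 \left(-3143271\right) = -3944996844531$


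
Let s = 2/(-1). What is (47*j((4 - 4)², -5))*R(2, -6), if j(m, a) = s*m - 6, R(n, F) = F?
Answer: 1692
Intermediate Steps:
s = -2 (s = 2*(-1) = -2)
j(m, a) = -6 - 2*m (j(m, a) = -2*m - 6 = -6 - 2*m)
(47*j((4 - 4)², -5))*R(2, -6) = (47*(-6 - 2*(4 - 4)²))*(-6) = (47*(-6 - 2*0²))*(-6) = (47*(-6 - 2*0))*(-6) = (47*(-6 + 0))*(-6) = (47*(-6))*(-6) = -282*(-6) = 1692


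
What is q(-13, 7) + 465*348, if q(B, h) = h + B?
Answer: 161814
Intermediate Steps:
q(B, h) = B + h
q(-13, 7) + 465*348 = (-13 + 7) + 465*348 = -6 + 161820 = 161814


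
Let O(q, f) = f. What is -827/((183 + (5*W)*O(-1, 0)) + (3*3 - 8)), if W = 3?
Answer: -827/184 ≈ -4.4946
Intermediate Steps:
-827/((183 + (5*W)*O(-1, 0)) + (3*3 - 8)) = -827/((183 + (5*3)*0) + (3*3 - 8)) = -827/((183 + 15*0) + (9 - 8)) = -827/((183 + 0) + 1) = -827/(183 + 1) = -827/184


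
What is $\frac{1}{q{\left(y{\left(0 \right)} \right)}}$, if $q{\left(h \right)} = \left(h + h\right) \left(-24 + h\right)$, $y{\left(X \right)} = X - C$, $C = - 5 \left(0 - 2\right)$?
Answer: $\frac{1}{680} \approx 0.0014706$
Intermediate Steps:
$C = 10$ ($C = \left(-5\right) \left(-2\right) = 10$)
$y{\left(X \right)} = -10 + X$ ($y{\left(X \right)} = X - 10 = -10 + X$)
$q{\left(h \right)} = 2 h \left(-24 + h\right)$
$\frac{1}{q{\left(y{\left(0 \right)} \right)}} = \frac{1}{2 \left(-10 + 0\right) \left(-24 + \left(-10 + 0\right)\right)} = \frac{1}{2 \left(-10\right) \left(-24 - 10\right)} = \frac{1}{2 \left(-10\right) \left(-34\right)} = \frac{1}{680}$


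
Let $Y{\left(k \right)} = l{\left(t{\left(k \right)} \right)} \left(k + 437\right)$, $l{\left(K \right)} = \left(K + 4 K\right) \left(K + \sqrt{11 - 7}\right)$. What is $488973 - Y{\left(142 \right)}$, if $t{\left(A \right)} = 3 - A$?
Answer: $-54640512$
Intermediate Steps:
$l{\left(K \right)} = 5 K \left(2 + K\right)$ ($l{\left(K \right)} = 5 K \left(K + \sqrt{4}\right) = 5 K \left(K + 2\right) = 5 K \left(2 + K\right)$)
$Y{\left(k \right)} = 5 \left(3 - k\right) \left(5 - k\right) \left(437 + k\right)$ ($Y{\left(k \right)} = 5 \left(3 - k\right) \left(2 - \left(-3 + k\right)\right) \left(k + 437\right) = 5 \left(3 - k\right) \left(5 - k\right) \left(437 + k\right)$)
$488973 - Y{\left(142 \right)} = 488973 - 5 \left(-5 + 142\right) \left(-3 + 142\right) \left(437 + 142\right) = 488973 - 5 \cdot 137 \cdot 139 \cdot 579 = 488973 - 55129485 = -54640512$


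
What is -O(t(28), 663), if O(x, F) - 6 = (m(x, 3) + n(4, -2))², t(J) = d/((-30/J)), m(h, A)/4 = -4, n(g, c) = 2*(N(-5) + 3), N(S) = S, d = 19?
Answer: -406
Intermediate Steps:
n(g, c) = -4 (n(g, c) = 2*(-5 + 3) = 2*(-2) = -4)
m(h, A) = -16 (m(h, A) = 4*(-4) = -16)
t(J) = -19*J/30 (t(J) = 19/((-30/J)) = 19*(-J/30) = -19*J/30)
O(x, F) = 406 (O(x, F) = 6 + (-16 - 4)² = 6 + (-20)² = 6 + 400 = 406)
-O(t(28), 663) = -1*406 = -406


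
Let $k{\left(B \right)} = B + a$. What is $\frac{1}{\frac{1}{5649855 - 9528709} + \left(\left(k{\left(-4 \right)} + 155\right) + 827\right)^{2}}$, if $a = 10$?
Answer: $\frac{3878854}{3786320058975} \approx 1.0244 \cdot 10^{-6}$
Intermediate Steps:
$k{\left(B \right)} = 10 + B$ ($k{\left(B \right)} = B + 10 = 10 + B$)
$\frac{1}{\frac{1}{5649855 - 9528709} + \left(\left(k{\left(-4 \right)} + 155\right) + 827\right)^{2}} = \frac{1}{\frac{1}{5649855 - 9528709} + \left(\left(\left(10 - 4\right) + 155\right) + 827\right)^{2}} = \frac{1}{\frac{1}{-3878854} + \left(\left(6 + 155\right) + 827\right)^{2}} = \frac{1}{- \frac{1}{3878854} + \left(161 + 827\right)^{2}} = \frac{1}{- \frac{1}{3878854} + 988^{2}} = \frac{1}{- \frac{1}{3878854} + 976144} = \frac{1}{\frac{3786320058975}{3878854}} = \frac{3878854}{3786320058975}$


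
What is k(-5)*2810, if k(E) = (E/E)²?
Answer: 2810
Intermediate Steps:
k(E) = 1 (k(E) = 1² = 1)
k(-5)*2810 = 1*2810 = 2810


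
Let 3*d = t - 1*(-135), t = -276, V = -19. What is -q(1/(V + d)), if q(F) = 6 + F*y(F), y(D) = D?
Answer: -26137/4356 ≈ -6.0002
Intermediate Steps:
d = -47 (d = (-276 - 1*(-135))/3 = (-276 + 135)/3 = (⅓)*(-141) = -47)
q(F) = 6 + F² (q(F) = 6 + F*F = 6 + F²)
-q(1/(V + d)) = -(6 + (1/(-19 - 47))²) = -(6 + (1/(-66))²) = -(6 + (-1/66)²) = -(6 + 1/4356) = -1*26137/4356 = -26137/4356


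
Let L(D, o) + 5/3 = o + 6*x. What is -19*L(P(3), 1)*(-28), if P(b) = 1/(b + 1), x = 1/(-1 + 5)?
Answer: 1330/3 ≈ 443.33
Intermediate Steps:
x = ¼ (x = 1/4 = ¼ ≈ 0.25000)
P(b) = 1/(1 + b)
L(D, o) = -⅙ + o (L(D, o) = -5/3 + (o + 6*(¼)) = -5/3 + (o + 3/2) = -5/3 + (3/2 + o) = -⅙ + o)
-19*L(P(3), 1)*(-28) = -19*(-⅙ + 1)*(-28) = -19*⅚*(-28) = -95/6*(-28) = 1330/3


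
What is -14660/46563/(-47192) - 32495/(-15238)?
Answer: 4462798250225/2092749868803 ≈ 2.1325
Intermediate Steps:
-14660/46563/(-47192) - 32495/(-15238) = -14660*1/46563*(-1/47192) - 32495*(-1/15238) = -14660/46563*(-1/47192) + 32495/15238 = 3665/549350274 + 32495/15238 = 4462798250225/2092749868803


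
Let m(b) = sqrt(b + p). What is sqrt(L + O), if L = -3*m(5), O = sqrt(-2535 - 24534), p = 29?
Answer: sqrt(-3*sqrt(34) + I*sqrt(27069)) ≈ 8.6012 + 9.5642*I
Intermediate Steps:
O = I*sqrt(27069) (O = sqrt(-27069) = I*sqrt(27069) ≈ 164.53*I)
m(b) = sqrt(29 + b) (m(b) = sqrt(b + 29) = sqrt(29 + b))
L = -3*sqrt(34) (L = -3*sqrt(29 + 5) = -3*sqrt(34) ≈ -17.493)
sqrt(L + O) = sqrt(-3*sqrt(34) + I*sqrt(27069))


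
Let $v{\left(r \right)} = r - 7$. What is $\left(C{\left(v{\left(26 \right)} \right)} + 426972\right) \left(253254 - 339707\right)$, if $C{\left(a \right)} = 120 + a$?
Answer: $-36925027283$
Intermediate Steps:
$v{\left(r \right)} = -7 + r$ ($v{\left(r \right)} = r - 7 = -7 + r$)
$\left(C{\left(v{\left(26 \right)} \right)} + 426972\right) \left(253254 - 339707\right) = \left(\left(120 + \left(-7 + 26\right)\right) + 426972\right) \left(253254 - 339707\right) = \left(\left(120 + 19\right) + 426972\right) \left(-86453\right) = \left(139 + 426972\right) \left(-86453\right) = 427111 \left(-86453\right) = -36925027283$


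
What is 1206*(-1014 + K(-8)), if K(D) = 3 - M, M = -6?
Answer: -1212030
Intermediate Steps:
K(D) = 9 (K(D) = 3 - 1*(-6) = 3 + 6 = 9)
1206*(-1014 + K(-8)) = 1206*(-1014 + 9) = 1206*(-1005) = -1212030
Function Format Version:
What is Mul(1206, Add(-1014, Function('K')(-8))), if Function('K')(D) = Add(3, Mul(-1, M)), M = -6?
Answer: -1212030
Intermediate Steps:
Function('K')(D) = 9 (Function('K')(D) = Add(3, Mul(-1, -6)) = Add(3, 6) = 9)
Mul(1206, Add(-1014, Function('K')(-8))) = Mul(1206, Add(-1014, 9)) = Mul(1206, -1005) = -1212030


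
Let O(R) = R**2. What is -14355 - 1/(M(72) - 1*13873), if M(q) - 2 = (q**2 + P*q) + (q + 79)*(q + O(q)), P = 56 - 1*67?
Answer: -11256860836/784177 ≈ -14355.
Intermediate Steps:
P = -11 (P = 56 - 67 = -11)
M(q) = 2 + q**2 - 11*q + (79 + q)*(q + q**2) (M(q) = 2 + ((q**2 - 11*q) + (q + 79)*(q + q**2)) = 2 + ((q**2 - 11*q) + (79 + q)*(q + q**2)) = 2 + (q**2 - 11*q + (79 + q)*(q + q**2)) = 2 + q**2 - 11*q + (79 + q)*(q + q**2))
-14355 - 1/(M(72) - 1*13873) = -14355 - 1/((2 + 72**3 + 68*72 + 81*72**2) - 1*13873) = -14355 - 1/((2 + 373248 + 4896 + 81*5184) - 13873) = -14355 - 1/((2 + 373248 + 4896 + 419904) - 13873) = -14355 - 1/(798050 - 13873) = -14355 - 1/784177 = -11256860836/784177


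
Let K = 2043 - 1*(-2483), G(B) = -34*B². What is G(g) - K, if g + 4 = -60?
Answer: -143790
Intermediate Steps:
g = -64 (g = -4 - 60 = -64)
K = 4526 (K = 2043 + 2483 = 4526)
G(g) - K = -34*(-64)² - 1*4526 = -34*4096 - 4526 = -139264 - 4526 = -143790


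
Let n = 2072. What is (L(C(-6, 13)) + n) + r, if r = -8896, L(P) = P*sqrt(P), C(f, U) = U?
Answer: -6824 + 13*sqrt(13) ≈ -6777.1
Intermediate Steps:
L(P) = P**(3/2)
(L(C(-6, 13)) + n) + r = (13**(3/2) + 2072) - 8896 = (13*sqrt(13) + 2072) - 8896 = (2072 + 13*sqrt(13)) - 8896 = -6824 + 13*sqrt(13)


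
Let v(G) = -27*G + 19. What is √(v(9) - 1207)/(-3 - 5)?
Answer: -3*I*√159/8 ≈ -4.7286*I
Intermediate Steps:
v(G) = 19 - 27*G
√(v(9) - 1207)/(-3 - 5) = √((19 - 27*9) - 1207)/(-3 - 5) = √((19 - 243) - 1207)/(-8) = -√(-224 - 1207)/8 = -3*I*√159/8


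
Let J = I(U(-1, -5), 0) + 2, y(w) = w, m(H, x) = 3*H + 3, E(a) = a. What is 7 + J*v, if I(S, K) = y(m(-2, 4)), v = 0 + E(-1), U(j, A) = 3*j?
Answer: 8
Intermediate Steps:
v = -1 (v = 0 - 1 = -1)
m(H, x) = 3 + 3*H
I(S, K) = -3 (I(S, K) = 3 + 3*(-2) = 3 - 6 = -3)
J = -1 (J = -3 + 2 = -1)
7 + J*v = 7 - 1*(-1) = 7 + 1 = 8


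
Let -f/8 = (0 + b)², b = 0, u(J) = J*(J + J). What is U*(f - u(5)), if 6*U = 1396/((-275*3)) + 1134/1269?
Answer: 30962/4653 ≈ 6.6542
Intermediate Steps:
u(J) = 2*J² (u(J) = J*(2*J) = 2*J²)
f = 0 (f = -8*(0 + 0)² = -8*0² = -8*0 = 0)
U = -15481/116325 (U = (1396/((-275*3)) + 1134/1269)/6 = (1396/(-825) + 1134*(1/1269))/6 = (1396*(-1/825) + 42/47)/6 = (-1396/825 + 42/47)/6 = (⅙)*(-30962/38775) = -15481/116325 ≈ -0.13308)
U*(f - u(5)) = -15481*(0 - 2*5²)/116325 = -15481*(0 - 2*25)/116325 = -15481*(0 - 1*50)/116325 = -15481*(0 - 50)/116325 = -15481/116325*(-50) = 30962/4653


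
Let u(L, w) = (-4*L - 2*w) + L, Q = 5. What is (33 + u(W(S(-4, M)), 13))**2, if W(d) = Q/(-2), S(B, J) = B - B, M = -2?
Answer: 841/4 ≈ 210.25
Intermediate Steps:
S(B, J) = 0
W(d) = -5/2 (W(d) = 5/(-2) = 5*(-1/2) = -5/2)
u(L, w) = -3*L - 2*w
(33 + u(W(S(-4, M)), 13))**2 = (33 + (-3*(-5/2) - 2*13))**2 = (33 + (15/2 - 26))**2 = (33 - 37/2)**2 = (29/2)**2 = 841/4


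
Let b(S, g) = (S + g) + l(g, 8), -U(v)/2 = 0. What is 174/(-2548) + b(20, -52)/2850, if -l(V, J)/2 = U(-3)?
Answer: -144359/1815450 ≈ -0.079517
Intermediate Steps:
U(v) = 0 (U(v) = -2*0 = 0)
l(V, J) = 0 (l(V, J) = -2*0 = 0)
b(S, g) = S + g (b(S, g) = (S + g) + 0 = S + g)
174/(-2548) + b(20, -52)/2850 = 174/(-2548) + (20 - 52)/2850 = 174*(-1/2548) - 32*1/2850 = -87/1274 - 16/1425 = -144359/1815450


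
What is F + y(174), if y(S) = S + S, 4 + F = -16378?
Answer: -16034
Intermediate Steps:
F = -16382 (F = -4 - 16378 = -16382)
y(S) = 2*S
F + y(174) = -16382 + 2*174 = -16382 + 348 = -16034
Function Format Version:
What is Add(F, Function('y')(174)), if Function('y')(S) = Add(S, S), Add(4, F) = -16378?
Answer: -16034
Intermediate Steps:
F = -16382 (F = Add(-4, -16378) = -16382)
Function('y')(S) = Mul(2, S)
Add(F, Function('y')(174)) = Add(-16382, Mul(2, 174)) = Add(-16382, 348) = -16034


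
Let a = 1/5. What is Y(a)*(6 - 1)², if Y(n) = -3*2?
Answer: -150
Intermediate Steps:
a = ⅕ ≈ 0.20000
Y(n) = -6
Y(a)*(6 - 1)² = -6*(6 - 1)² = -6*5² = -6*25 = -150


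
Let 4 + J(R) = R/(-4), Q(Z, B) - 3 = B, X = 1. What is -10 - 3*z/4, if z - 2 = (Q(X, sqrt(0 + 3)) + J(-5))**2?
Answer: -883/64 - 3*sqrt(3)/8 ≈ -14.446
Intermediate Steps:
Q(Z, B) = 3 + B
J(R) = -4 - R/4 (J(R) = -4 + R/(-4) = -4 + R*(-1/4) = -4 - R/4)
z = 2 + (1/4 + sqrt(3))**2 (z = 2 + ((3 + sqrt(0 + 3)) + (-4 - 1/4*(-5)))**2 = 2 + ((3 + sqrt(3)) + (-4 + 5/4))**2 = 2 + ((3 + sqrt(3)) - 11/4)**2 = 2 + (1/4 + sqrt(3))**2 ≈ 5.9285)
-10 - 3*z/4 = -10 - 3*(81/16 + sqrt(3)/2)/4 = -10 - 3*(81/64 + sqrt(3)/8) = -10 + (-243/64 - 3*sqrt(3)/8) = -883/64 - 3*sqrt(3)/8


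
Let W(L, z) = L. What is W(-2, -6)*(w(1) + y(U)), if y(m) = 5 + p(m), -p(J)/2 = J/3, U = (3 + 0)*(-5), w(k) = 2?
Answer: -34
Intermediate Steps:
U = -15 (U = 3*(-5) = -15)
p(J) = -2*J/3
y(m) = 5 - 2*m/3
W(-2, -6)*(w(1) + y(U)) = -2*(2 + (5 - 2/3*(-15))) = -2*(2 + (5 + 10)) = -2*(2 + 15) = -2*17 = -34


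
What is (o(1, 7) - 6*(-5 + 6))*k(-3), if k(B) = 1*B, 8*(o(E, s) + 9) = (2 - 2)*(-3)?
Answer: 45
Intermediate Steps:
o(E, s) = -9 (o(E, s) = -9 + ((2 - 2)*(-3))/8 = -9 + (0*(-3))/8 = -9 + (⅛)*0 = -9 + 0 = -9)
k(B) = B
(o(1, 7) - 6*(-5 + 6))*k(-3) = (-9 - 6*(-5 + 6))*(-3) = (-9 - 6*1)*(-3) = (-9 - 6)*(-3) = -15*(-3) = 45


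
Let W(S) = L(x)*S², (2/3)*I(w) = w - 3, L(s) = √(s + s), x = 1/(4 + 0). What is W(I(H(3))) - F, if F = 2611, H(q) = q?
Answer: -2611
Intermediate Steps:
x = ¼ (x = 1/4 = ¼ ≈ 0.25000)
L(s) = √2*√s (L(s) = √(2*s) = √2*√s)
I(w) = -9/2 + 3*w/2 (I(w) = 3*(w - 3)/2 = 3*(-3 + w)/2 = -9/2 + 3*w/2)
W(S) = √2*S²/2 (W(S) = (√2*√(¼))*S² = (√2*(½))*S² = (√2/2)*S² = √2*S²/2)
W(I(H(3))) - F = √2*(-9/2 + (3/2)*3)²/2 - 1*2611 = √2*(-9/2 + 9/2)²/2 - 2611 = (½)*√2*0² - 2611 = (½)*√2*0 - 2611 = 0 - 2611 = -2611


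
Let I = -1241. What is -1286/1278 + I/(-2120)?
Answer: -570161/1354680 ≈ -0.42088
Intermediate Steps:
-1286/1278 + I/(-2120) = -1286/1278 - 1241/(-2120) = -1286*1/1278 - 1241*(-1/2120) = -643/639 + 1241/2120 = -570161/1354680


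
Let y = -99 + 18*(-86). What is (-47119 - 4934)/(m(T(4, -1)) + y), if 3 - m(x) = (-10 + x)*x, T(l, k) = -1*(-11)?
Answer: 52053/1655 ≈ 31.452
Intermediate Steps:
T(l, k) = 11
m(x) = 3 - x*(-10 + x) (m(x) = 3 - (-10 + x)*x = 3 - x*(-10 + x))
y = -1647 (y = -99 - 1548 = -1647)
(-47119 - 4934)/(m(T(4, -1)) + y) = (-47119 - 4934)/((3 - 1*11² + 10*11) - 1647) = -52053/((3 - 1*121 + 110) - 1647) = -52053/((3 - 121 + 110) - 1647) = -52053/(-8 - 1647) = -52053/(-1655) = -52053*(-1/1655) = 52053/1655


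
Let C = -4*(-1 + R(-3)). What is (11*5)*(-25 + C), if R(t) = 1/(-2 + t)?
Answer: -1111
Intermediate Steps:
C = 24/5 (C = -4*(-1 + 1/(-2 - 3)) = -4*(-1 + 1/(-5)) = -4*(-1 - 1/5) = -4*(-6/5) = 24/5 ≈ 4.8000)
(11*5)*(-25 + C) = (11*5)*(-25 + 24/5) = 55*(-101/5) = -1111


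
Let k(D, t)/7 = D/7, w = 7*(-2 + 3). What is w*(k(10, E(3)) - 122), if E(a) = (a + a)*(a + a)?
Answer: -784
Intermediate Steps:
E(a) = 4*a² (E(a) = (2*a)*(2*a) = 4*a²)
w = 7 (w = 7*1 = 7)
k(D, t) = D (k(D, t) = 7*(D/7) = D)
w*(k(10, E(3)) - 122) = 7*(10 - 122) = 7*(-112) = -784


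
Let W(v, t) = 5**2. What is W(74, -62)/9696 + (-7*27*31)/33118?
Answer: -27990457/160556064 ≈ -0.17433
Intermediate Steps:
W(v, t) = 25
W(74, -62)/9696 + (-7*27*31)/33118 = 25/9696 + (-7*27*31)/33118 = 25*(1/9696) - 189*31*(1/33118) = 25/9696 - 5859*1/33118 = 25/9696 - 5859/33118 = -27990457/160556064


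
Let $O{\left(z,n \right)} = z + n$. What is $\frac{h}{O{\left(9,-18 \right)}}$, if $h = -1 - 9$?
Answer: $\frac{10}{9} \approx 1.1111$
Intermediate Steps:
$O{\left(z,n \right)} = n + z$
$h = -10$
$\frac{h}{O{\left(9,-18 \right)}} = - \frac{10}{-18 + 9} = - \frac{10}{-9} = \left(-10\right) \left(- \frac{1}{9}\right) = \frac{10}{9}$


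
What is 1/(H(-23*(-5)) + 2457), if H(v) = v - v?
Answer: 1/2457 ≈ 0.00040700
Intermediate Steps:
H(v) = 0
1/(H(-23*(-5)) + 2457) = 1/(0 + 2457) = 1/2457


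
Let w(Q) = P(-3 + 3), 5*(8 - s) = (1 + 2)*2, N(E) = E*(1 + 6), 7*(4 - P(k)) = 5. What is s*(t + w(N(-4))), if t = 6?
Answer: 442/7 ≈ 63.143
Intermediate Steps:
P(k) = 23/7 (P(k) = 4 - ⅐*5 = 4 - 5/7 = 23/7)
N(E) = 7*E (N(E) = E*7 = 7*E)
s = 34/5 (s = 8 - (1 + 2)*2/5 = 8 - 3*2/5 = 8 - ⅕*6 = 8 - 6/5 = 34/5 ≈ 6.8000)
w(Q) = 23/7
s*(t + w(N(-4))) = 34*(6 + 23/7)/5 = (34/5)*(65/7) = 442/7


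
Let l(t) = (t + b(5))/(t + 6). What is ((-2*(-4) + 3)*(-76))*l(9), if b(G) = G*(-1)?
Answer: -3344/15 ≈ -222.93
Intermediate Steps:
b(G) = -G
l(t) = (-5 + t)/(6 + t) (l(t) = (t - 1*5)/(t + 6) = (t - 5)/(6 + t) = (-5 + t)/(6 + t))
((-2*(-4) + 3)*(-76))*l(9) = ((-2*(-4) + 3)*(-76))*((-5 + 9)/(6 + 9)) = ((8 + 3)*(-76))*(4/15) = (11*(-76))*((1/15)*4) = -836*4/15 = -3344/15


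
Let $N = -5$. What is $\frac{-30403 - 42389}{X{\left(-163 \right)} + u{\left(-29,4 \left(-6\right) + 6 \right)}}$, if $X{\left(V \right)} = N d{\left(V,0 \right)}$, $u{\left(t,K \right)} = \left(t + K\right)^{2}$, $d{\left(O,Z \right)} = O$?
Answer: $- \frac{337}{14} \approx -24.071$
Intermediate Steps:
$u{\left(t,K \right)} = \left(K + t\right)^{2}$
$X{\left(V \right)} = - 5 V$
$\frac{-30403 - 42389}{X{\left(-163 \right)} + u{\left(-29,4 \left(-6\right) + 6 \right)}} = \frac{-30403 - 42389}{\left(-5\right) \left(-163\right) + \left(\left(4 \left(-6\right) + 6\right) - 29\right)^{2}} = - \frac{72792}{815 + \left(\left(-24 + 6\right) - 29\right)^{2}} = - \frac{72792}{815 + \left(-18 - 29\right)^{2}} = - \frac{72792}{815 + \left(-47\right)^{2}} = - \frac{72792}{815 + 2209} = - \frac{72792}{3024} = \left(-72792\right) \frac{1}{3024} = - \frac{337}{14}$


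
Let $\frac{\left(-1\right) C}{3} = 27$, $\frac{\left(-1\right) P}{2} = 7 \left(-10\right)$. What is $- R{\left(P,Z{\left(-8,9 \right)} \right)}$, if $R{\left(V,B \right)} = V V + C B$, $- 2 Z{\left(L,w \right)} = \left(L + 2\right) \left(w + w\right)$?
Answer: $-15226$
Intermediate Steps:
$P = 140$ ($P = - 2 \cdot 7 \left(-10\right) = \left(-2\right) \left(-70\right) = 140$)
$C = -81$ ($C = \left(-3\right) 27 = -81$)
$Z{\left(L,w \right)} = - w \left(2 + L\right)$ ($Z{\left(L,w \right)} = - \frac{\left(L + 2\right) \left(w + w\right)}{2} = - \frac{\left(2 + L\right) 2 w}{2} = - \frac{2 w \left(2 + L\right)}{2} = - w \left(2 + L\right)$)
$R{\left(V,B \right)} = V^{2} - 81 B$ ($R{\left(V,B \right)} = V V - 81 B = V^{2} - 81 B$)
$- R{\left(P,Z{\left(-8,9 \right)} \right)} = - (140^{2} - 81 \left(\left(-1\right) 9 \left(2 - 8\right)\right)) = - (19600 - 81 \left(\left(-1\right) 9 \left(-6\right)\right)) = - (19600 - 4374) = \left(-1\right) 15226 = -15226$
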